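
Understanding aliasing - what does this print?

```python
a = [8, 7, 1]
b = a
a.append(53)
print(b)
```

Key concept: basic list aliasing.
Step by step:
`a = [8, 7, 1]` → a = [8, 7, 1]
`b = a` → b = [8, 7, 1] (same object as a)
`a.append(53)` → a = [8, 7, 1, 53] (same object as b); b = [8, 7, 1, 53] (same object as a)
`print(b)` → prints [8, 7, 1, 53]

Answer: [8, 7, 1, 53]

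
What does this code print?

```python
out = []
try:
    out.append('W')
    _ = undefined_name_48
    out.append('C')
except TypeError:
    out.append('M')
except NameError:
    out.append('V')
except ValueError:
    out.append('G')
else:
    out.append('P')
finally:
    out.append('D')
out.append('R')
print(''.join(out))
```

Execution trace: 'W' (try body) → 'V' (except NameError) → 'D' (finally) → 'R' (after the try/except). Output: WVDR

Answer: WVDR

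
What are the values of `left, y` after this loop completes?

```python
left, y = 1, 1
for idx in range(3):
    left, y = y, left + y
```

Fibonacci: after 3 iterations
`left, y` takes the values: (1, 1) → (1, 2) → (2, 3) → (3, 5)

Answer: 3, 5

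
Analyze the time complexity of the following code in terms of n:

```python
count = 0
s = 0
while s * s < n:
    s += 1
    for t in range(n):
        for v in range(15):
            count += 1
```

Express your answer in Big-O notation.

Each loop level contributes: √n × n × 1. Multiplying the contributions gives O(n√n).

Answer: O(n√n)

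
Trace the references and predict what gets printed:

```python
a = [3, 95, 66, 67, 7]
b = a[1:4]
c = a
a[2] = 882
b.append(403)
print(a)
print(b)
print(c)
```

Key concept: slice vs alias.
Step by step:
`a = [3, 95, 66, 67, 7]` → a = [3, 95, 66, 67, 7]
`b = a[1:4]` → b = [95, 66, 67]
`c = a` → c = [3, 95, 66, 67, 7] (same object as a)
`a[2] = 882` → a = [3, 95, 882, 67, 7] (same object as c); c = [3, 95, 882, 67, 7] (same object as a)
`b.append(403)` → b = [95, 66, 67, 403]
`print(a)` → prints [3, 95, 882, 67, 7]
`print(b)` → prints [95, 66, 67, 403]
`print(c)` → prints [3, 95, 882, 67, 7]

Answer:
[3, 95, 882, 67, 7]
[95, 66, 67, 403]
[3, 95, 882, 67, 7]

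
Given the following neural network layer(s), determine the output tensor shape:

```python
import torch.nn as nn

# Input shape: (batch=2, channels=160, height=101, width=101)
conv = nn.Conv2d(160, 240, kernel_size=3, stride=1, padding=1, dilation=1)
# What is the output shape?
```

Input: (2, 160, 101, 101) -> Output: (2, 240, 101, 101)

Answer: (2, 240, 101, 101)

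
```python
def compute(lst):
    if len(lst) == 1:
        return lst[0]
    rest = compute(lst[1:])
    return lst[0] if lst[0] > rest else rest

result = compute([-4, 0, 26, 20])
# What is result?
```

Recursive max over [-4, 0, 26, 20] = 26

Answer: 26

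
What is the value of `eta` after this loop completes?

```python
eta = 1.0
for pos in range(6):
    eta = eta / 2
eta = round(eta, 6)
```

Halving LR 6 times: 1 / 2^6
`eta` takes the values: 1.0 → 0.5 → 0.25 → 0.125 → 0.0625 → 0.03125 → 0.015625

Answer: 0.015625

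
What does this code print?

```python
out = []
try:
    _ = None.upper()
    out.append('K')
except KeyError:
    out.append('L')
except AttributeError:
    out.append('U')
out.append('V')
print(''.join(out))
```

Execution trace: 'U' (except AttributeError) → 'V' (after the try/except). Output: UV

Answer: UV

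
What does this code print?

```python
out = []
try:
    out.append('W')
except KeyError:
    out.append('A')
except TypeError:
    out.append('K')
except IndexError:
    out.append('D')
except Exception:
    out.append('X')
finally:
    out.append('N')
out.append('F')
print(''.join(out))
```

Execution trace: 'W' (try body, no exception) → 'N' (finally) → 'F' (after the try/except). Output: WNF

Answer: WNF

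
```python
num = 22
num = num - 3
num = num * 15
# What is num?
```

Trace:
`num = 22` → num = 22
`num = num - 3` → num = 19
`num = num * 15` → num = 285
So num = 285

Answer: 285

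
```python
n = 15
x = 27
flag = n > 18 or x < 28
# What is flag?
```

Trace:
`n = 15` → n = 15
`x = 27` → x = 27
`flag = n > 18 or x < 28` → flag = True
So flag = True

Answer: True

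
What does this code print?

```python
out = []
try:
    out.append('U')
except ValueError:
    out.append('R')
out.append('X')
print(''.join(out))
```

Execution trace: 'U' (try body, no exception) → 'X' (after the try/except). Output: UX

Answer: UX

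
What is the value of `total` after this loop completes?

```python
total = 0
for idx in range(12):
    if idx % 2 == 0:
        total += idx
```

Sum of even numbers 0 to 11
`total` takes the values: 0 → 2 → 6 → 12 → 20 → 30

Answer: 30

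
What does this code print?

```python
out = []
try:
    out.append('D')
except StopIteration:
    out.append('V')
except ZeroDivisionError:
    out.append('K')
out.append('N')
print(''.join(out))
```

Execution trace: 'D' (try body, no exception) → 'N' (after the try/except). Output: DN

Answer: DN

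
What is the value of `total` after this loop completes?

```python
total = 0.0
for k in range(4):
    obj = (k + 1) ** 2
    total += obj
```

Sum of squared losses 1² + 2² + ... + 4²
`total` takes the values: 0.0 → 1.0 → 5.0 → 14.0 → 30.0

Answer: 30.0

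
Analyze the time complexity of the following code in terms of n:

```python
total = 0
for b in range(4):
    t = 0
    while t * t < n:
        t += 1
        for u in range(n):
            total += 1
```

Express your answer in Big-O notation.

Each loop level contributes: 1 × √n × n. Multiplying the contributions gives O(n√n).

Answer: O(n√n)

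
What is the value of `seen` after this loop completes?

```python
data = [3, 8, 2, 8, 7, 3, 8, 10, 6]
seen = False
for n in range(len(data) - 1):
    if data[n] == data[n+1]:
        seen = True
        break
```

Check consecutive duplicates in [3, 8, 2, 8, 7, 3, 8, 10, 6]
`seen` takes the values: False

Answer: False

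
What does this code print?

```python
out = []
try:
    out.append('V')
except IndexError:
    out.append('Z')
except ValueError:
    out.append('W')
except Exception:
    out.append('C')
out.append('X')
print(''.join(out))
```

Execution trace: 'V' (try body, no exception) → 'X' (after the try/except). Output: VX

Answer: VX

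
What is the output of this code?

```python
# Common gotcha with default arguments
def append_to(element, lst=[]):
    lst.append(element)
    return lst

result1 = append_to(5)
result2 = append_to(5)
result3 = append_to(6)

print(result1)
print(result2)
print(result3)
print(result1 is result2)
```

Key concept: mutable default argument gotcha.
Step by step:
`result1 = append_to(5)` → result1 = [5]
`result2 = append_to(5)` → result1 = [5, 5] (same object as result2); result2 = [5, 5] (same object as result1)
`result3 = append_to(6)` → result1 = [5, 5, 6] (same object as result2, result3); result2 = [5, 5, 6] (same object as result1, result3); result3 = [5, 5, 6] (same object as result1, result2)
`print(result1)` → prints [5, 5, 6]
`print(result2)` → prints [5, 5, 6]
`print(result3)` → prints [5, 5, 6]
`print(result1 is result2)` → prints True

Answer:
[5, 5, 6]
[5, 5, 6]
[5, 5, 6]
True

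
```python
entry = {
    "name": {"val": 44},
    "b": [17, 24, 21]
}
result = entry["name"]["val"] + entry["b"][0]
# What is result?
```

Trace:
`entry = { ...` → entry = {'name': {'val': 44}, 'b': [17, 24, 21]}
`result = entry["name"]["val"] + entry["b"][0]` → result = 61
So result = 61

Answer: 61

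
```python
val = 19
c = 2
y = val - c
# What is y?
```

Trace:
`val = 19` → val = 19
`c = 2` → c = 2
`y = val - c` → y = 17
So y = 17

Answer: 17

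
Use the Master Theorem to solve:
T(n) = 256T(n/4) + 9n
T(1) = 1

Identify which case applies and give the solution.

a=256, b=4, f(n)=9n. log_4(256) = 4. Since c=1 < 4, Case 1 applies: T(n) = Θ(n^log_b(a)) = O(n^4).

Answer: O(n^4) - Case 1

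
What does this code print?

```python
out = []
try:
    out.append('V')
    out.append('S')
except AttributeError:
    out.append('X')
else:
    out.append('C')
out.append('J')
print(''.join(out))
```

Execution trace: 'V' (try body) → 'S' (try body, no exception) → 'C' (else) → 'J' (after the try/except). Output: VSCJ

Answer: VSCJ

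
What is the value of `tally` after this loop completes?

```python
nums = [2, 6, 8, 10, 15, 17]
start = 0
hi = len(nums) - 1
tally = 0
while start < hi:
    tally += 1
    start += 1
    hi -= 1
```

Iterations until pointers meet (list length 6)
`tally` takes the values: 0 → 1 → 2 → 3

Answer: 3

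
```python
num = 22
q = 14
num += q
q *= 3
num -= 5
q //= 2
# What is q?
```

Trace:
`num = 22` → num = 22
`q = 14` → q = 14
`num += q` → num = 36
`q *= 3` → q = 42
`num -= 5` → num = 31
`q //= 2` → q = 21
So q = 21

Answer: 21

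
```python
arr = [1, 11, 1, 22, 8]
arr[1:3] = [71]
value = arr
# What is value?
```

Trace:
`arr = [1, 11, 1, 22, 8]` → arr = [1, 11, 1, 22, 8]
`arr[1:3] = [71]` → arr = [1, 71, 22, 8]
`value = arr` → value = [1, 71, 22, 8]
So value = [1, 71, 22, 8]

Answer: [1, 71, 22, 8]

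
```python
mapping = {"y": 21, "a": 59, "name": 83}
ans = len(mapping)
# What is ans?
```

Trace:
`mapping = {"y": 21, "a": 59, "name": 83}` → mapping = {'y': 21, 'a': 59, 'name': 83}
`ans = len(mapping)` → ans = 3
So ans = 3

Answer: 3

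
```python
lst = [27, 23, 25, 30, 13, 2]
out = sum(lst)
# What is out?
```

Trace:
`lst = [27, 23, 25, 30, 13, 2]` → lst = [27, 23, 25, 30, 13, 2]
`out = sum(lst)` → out = 120
So out = 120

Answer: 120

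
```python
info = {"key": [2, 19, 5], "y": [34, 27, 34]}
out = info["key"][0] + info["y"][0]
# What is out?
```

Trace:
`info = {"key": [2, 19, 5], "y": [34, 27, 34]}` → info = {'key': [2, 19, 5], 'y': [34, 27, 34]}
`out = info["key"][0] + info["y"][0]` → out = 36
So out = 36

Answer: 36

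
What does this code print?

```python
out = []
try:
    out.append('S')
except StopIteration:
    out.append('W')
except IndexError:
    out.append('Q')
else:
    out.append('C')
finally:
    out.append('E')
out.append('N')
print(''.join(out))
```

Execution trace: 'S' (try body, no exception) → 'C' (else) → 'E' (finally) → 'N' (after the try/except). Output: SCEN

Answer: SCEN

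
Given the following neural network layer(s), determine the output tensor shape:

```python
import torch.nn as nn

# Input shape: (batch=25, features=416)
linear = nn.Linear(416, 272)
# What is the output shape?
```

Input: (25, 416) -> Output: (25, 272)

Answer: (25, 272)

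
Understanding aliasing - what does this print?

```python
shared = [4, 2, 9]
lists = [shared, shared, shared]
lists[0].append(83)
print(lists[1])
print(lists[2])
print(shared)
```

Key concept: list of same reference.
Step by step:
`shared = [4, 2, 9]` → shared = [4, 2, 9]
`lists = [shared, shared, shared]` → lists = [[4, 2, 9], [4, 2, 9], [4, 2, 9]]
`lists[0].append(83)` → shared = [4, 2, 9, 83]; lists = [[4, 2, 9, 83], [4, 2, 9, 83], [4, 2, 9, 83]]
`print(lists[1])` → prints [4, 2, 9, 83]
`print(lists[2])` → prints [4, 2, 9, 83]
`print(shared)` → prints [4, 2, 9, 83]

Answer:
[4, 2, 9, 83]
[4, 2, 9, 83]
[4, 2, 9, 83]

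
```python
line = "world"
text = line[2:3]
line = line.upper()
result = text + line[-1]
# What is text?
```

Trace:
`line = "world"` → line = 'world'
`text = line[2:3]` → text = 'r'
`line = line.upper()` → line = 'WORLD'
`result = text + line[-1]` → result = 'rD'
So text = 'r'

Answer: 'r'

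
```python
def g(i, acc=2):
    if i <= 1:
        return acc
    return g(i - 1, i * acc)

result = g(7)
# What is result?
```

Accumulator trace (n, acc): (7, 2) -> (6, 14) -> (5, 84) -> (4, 420) -> (3, 1680) -> (2, 5040) -> (1, 10080) -> return 10080

Answer: 10080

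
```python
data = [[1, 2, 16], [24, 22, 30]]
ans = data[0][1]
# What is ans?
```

Trace:
`data = [[1, 2, 16], [24, 22, 30]]` → data = [[1, 2, 16], [24, 22, 30]]
`ans = data[0][1]` → ans = 2
So ans = 2

Answer: 2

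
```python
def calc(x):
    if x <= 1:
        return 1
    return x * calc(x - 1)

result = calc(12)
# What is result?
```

calc(12) = 12 * 11 * 10 * 9 * 8 * 7 * 6 * 5 * 4 * 3 * 2 * 1 = 479001600

Answer: 479001600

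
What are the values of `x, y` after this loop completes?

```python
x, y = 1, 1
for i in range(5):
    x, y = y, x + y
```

Fibonacci: after 5 iterations
`x, y` takes the values: (1, 1) → (1, 2) → (2, 3) → (3, 5) → (5, 8) → (8, 13)

Answer: 8, 13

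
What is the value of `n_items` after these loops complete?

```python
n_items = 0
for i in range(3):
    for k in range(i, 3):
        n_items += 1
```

Upper triangle: 3 + 2 + ... + 1
`n_items` takes the values: 0 → 1 → 2 → 3 → 4 → 5 → 6

Answer: 6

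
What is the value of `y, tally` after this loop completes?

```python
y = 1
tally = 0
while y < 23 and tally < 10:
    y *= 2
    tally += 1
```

Double until >= 23 or 10 iterations
`y, tally` takes the values: (1, 0) → (2, 0) → (2, 1) → (4, 1) → (4, 2) → (8, 2) → (8, 3) → (16, 3) → (16, 4) → (32, 4) → (32, 5)

Answer: 32, 5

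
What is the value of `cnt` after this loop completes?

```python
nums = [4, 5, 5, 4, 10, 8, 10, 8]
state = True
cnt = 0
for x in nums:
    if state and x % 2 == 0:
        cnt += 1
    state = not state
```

Count even values at even positions
`cnt` takes the values: 0 → 1 → 2 → 3

Answer: 3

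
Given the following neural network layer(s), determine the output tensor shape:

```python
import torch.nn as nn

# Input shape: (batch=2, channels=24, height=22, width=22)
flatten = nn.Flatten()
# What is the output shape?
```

Input: (2, 24, 22, 22) -> Output: (2, 11616)

Answer: (2, 11616)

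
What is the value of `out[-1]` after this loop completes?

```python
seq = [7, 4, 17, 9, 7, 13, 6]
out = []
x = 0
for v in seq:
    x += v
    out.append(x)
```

Cumulative sum ends at 63
`out` takes the values: [] → [7] → [7, 11] → [7, 11, 28] → [7, 11, 28, 37] → [7, 11, 28, 37, 44] → [7, 11, 28, 37, 44, 57] → [7, 11, 28, 37, 44, 57, 63]
So `out[-1]` = 63

Answer: 63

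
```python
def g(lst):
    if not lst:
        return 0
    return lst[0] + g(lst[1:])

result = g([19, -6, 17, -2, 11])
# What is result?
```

19 + (-6) + 17 + (-2) + 11 + 0 = 39

Answer: 39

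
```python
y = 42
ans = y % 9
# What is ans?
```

Trace:
`y = 42` → y = 42
`ans = y % 9` → ans = 6
So ans = 6

Answer: 6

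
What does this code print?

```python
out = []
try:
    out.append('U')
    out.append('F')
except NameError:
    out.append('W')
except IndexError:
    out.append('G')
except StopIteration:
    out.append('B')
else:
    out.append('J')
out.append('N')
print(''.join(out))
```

Execution trace: 'U' (try body) → 'F' (try body, no exception) → 'J' (else) → 'N' (after the try/except). Output: UFJN

Answer: UFJN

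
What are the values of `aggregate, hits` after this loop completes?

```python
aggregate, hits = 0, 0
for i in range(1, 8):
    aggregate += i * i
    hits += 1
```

Sum of squares and count
`aggregate, hits` takes the values: (0, 0) → (1, 0) → (1, 1) → (5, 1) → (5, 2) → (14, 2) → (14, 3) → (30, 3) → (30, 4) → (55, 4) → (55, 5) → (91, 5) → (91, 6) → (140, 6) → (140, 7)

Answer: 140, 7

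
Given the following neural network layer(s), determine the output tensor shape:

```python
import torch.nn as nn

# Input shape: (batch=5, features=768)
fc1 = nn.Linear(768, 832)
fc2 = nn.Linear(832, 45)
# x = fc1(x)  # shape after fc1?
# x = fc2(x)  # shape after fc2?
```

Input: (5, 768) -> after fc1: (5, 832) -> Output: (5, 45)

Answer: (5, 45)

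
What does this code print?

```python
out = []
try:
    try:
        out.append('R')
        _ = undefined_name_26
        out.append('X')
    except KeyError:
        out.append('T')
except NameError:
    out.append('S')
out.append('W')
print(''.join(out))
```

Execution trace: 'R' (try body) → 'S' (outer except NameError) → 'W' (after the try/except). Output: RSW

Answer: RSW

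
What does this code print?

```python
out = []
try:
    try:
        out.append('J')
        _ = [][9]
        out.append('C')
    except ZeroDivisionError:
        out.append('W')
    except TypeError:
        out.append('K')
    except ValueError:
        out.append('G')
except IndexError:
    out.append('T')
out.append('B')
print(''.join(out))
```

Execution trace: 'J' (try body) → 'T' (outer except IndexError) → 'B' (after the try/except). Output: JTB

Answer: JTB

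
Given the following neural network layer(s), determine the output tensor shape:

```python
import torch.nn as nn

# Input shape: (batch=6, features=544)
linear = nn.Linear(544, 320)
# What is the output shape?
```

Input: (6, 544) -> Output: (6, 320)

Answer: (6, 320)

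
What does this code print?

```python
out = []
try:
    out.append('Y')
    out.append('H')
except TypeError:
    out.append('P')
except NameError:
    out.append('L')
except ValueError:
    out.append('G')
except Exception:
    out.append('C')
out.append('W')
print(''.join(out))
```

Execution trace: 'Y' (try body) → 'H' (try body, no exception) → 'W' (after the try/except). Output: YHW

Answer: YHW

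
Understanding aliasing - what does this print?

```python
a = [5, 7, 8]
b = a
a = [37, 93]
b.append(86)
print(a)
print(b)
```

Key concept: rebinding vs mutation: a is rebound to a new list, b still points at the original.
Step by step:
`a = [5, 7, 8]` → a = [5, 7, 8]
`b = a` → b = [5, 7, 8] (same object as a)
`a = [37, 93]` → a = [37, 93]
`b.append(86)` → b = [5, 7, 8, 86]
`print(a)` → prints [37, 93]
`print(b)` → prints [5, 7, 8, 86]

Answer:
[37, 93]
[5, 7, 8, 86]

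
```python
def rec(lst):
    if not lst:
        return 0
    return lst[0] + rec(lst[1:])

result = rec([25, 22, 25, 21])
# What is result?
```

25 + 22 + 25 + 21 + 0 = 93

Answer: 93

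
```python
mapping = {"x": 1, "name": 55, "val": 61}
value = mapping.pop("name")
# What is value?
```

Trace:
`mapping = {"x": 1, "name": 55, "val": 61}` → mapping = {'x': 1, 'name': 55, 'val': 61}
`value = mapping.pop("name")` → mapping = {'x': 1, 'val': 61}; value = 55
So value = 55

Answer: 55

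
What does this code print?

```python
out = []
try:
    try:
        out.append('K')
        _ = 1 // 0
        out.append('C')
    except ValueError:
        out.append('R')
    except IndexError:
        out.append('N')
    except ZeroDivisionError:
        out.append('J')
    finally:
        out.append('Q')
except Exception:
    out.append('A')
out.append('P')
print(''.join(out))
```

Execution trace: 'K' (inner try body) → 'J' (inner except ZeroDivisionError) → 'Q' (inner finally) → 'P' (after the try/except). Output: KJQP

Answer: KJQP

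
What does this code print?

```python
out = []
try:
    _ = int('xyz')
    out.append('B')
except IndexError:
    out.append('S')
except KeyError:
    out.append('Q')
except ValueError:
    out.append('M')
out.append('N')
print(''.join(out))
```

Execution trace: 'M' (except ValueError) → 'N' (after the try/except). Output: MN

Answer: MN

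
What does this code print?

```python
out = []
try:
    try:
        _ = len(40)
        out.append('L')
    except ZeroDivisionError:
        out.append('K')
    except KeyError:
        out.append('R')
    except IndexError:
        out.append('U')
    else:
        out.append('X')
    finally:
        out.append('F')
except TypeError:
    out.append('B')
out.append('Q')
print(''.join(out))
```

Execution trace: 'F' (finally) → 'B' (outer except TypeError) → 'Q' (after the try/except). Output: FBQ

Answer: FBQ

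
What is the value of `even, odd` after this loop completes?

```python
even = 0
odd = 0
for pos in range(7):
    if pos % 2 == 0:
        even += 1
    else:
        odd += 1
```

Count evens and odds in range(7)
`even, odd` takes the values: (0, 0) → (1, 0) → (1, 1) → (2, 1) → (2, 2) → (3, 2) → (3, 3) → (4, 3)

Answer: 4, 3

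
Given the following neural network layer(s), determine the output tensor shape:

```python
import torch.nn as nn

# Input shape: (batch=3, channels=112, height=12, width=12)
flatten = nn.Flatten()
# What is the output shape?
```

Input: (3, 112, 12, 12) -> Output: (3, 16128)

Answer: (3, 16128)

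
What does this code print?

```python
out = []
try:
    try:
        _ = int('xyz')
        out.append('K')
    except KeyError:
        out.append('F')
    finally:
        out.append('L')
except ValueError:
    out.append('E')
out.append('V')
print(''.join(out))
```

Execution trace: 'L' (finally) → 'E' (outer except ValueError) → 'V' (after the try/except). Output: LEV

Answer: LEV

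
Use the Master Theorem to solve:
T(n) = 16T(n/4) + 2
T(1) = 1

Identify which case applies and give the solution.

a=16, b=4, f(n)=2. log_4(16) = 2. Since c=0 < 2, Case 1 applies: T(n) = Θ(n^log_b(a)) = O(n^2).

Answer: O(n^2) - Case 1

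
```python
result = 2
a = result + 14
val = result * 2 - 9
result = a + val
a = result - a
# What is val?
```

Trace:
`result = 2` → result = 2
`a = result + 14` → a = 16
`val = result * 2 - 9` → val = -5
`result = a + val` → result = 11
`a = result - a` → a = -5
So val = -5

Answer: -5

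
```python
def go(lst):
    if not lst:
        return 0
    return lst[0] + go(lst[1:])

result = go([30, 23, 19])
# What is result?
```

30 + 23 + 19 + 0 = 72

Answer: 72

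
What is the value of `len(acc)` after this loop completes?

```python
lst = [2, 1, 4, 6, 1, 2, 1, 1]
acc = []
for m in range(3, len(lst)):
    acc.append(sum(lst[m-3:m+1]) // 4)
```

Number of 4-element averages
`acc` takes the values: [] → [3] → [3, 3] → [3, 3, 3] → [3, 3, 3, 2] → [3, 3, 3, 2, 1]
So `len(acc)` = 5

Answer: 5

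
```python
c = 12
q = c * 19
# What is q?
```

Trace:
`c = 12` → c = 12
`q = c * 19` → q = 228
So q = 228

Answer: 228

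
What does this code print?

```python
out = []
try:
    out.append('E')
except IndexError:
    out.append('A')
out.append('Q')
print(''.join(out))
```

Execution trace: 'E' (try body, no exception) → 'Q' (after the try/except). Output: EQ

Answer: EQ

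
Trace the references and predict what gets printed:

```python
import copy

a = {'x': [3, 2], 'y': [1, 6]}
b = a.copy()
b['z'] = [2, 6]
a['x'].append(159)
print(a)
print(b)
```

Key concept: shallow copy of dict with mutable values.
Step by step:
`a = {'x': [3, 2], 'y': [1, 6]}` → a = {'x': [3, 2], 'y': [1, 6]}
`b = a.copy()` → b = {'x': [3, 2], 'y': [1, 6]}
`b['z'] = [2, 6]` → b = {'x': [3, 2], 'y': [1, 6], 'z': [2, 6]}
`a['x'].append(159)` → a = {'x': [3, 2, 159], 'y': [1, 6]}; b = {'x': [3, 2, 159], 'y': [1, 6], 'z': [2, 6]}
`print(a)` → prints {'x': [3, 2, 159], 'y': [1, 6]}
`print(b)` → prints {'x': [3, 2, 159], 'y': [1, 6], 'z': [2, 6]}

Answer:
{'x': [3, 2, 159], 'y': [1, 6]}
{'x': [3, 2, 159], 'y': [1, 6], 'z': [2, 6]}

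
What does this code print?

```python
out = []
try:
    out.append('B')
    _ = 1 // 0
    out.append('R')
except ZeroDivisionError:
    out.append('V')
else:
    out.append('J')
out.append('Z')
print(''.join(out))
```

Execution trace: 'B' (try body) → 'V' (except ZeroDivisionError) → 'Z' (after the try/except). Output: BVZ

Answer: BVZ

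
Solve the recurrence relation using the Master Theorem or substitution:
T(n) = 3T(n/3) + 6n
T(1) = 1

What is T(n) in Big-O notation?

By Master Theorem: a=3, b=3, f(n)=6n. Since log_3(3) = 1 and f(n) = Θ(n^1), Case 2 applies. T(n) = O(n log n).

Answer: O(n log n)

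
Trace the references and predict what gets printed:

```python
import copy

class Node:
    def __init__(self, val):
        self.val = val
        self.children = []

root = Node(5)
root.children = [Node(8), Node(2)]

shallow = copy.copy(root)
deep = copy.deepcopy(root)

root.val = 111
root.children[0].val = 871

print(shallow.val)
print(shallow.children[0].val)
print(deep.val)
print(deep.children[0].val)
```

Key concept: deep copy with custom objects.
Step by step:
`root = Node(5)` → root = Node(val=5, children=[])
`root.children = [Node(8), Node(2)]` → root = Node(val=5, children=[Node(val=8, children=[]), Node(val=2, children=[])])
`shallow = copy.copy(root)` → shallow = Node(val=5, children=[Node(val=8, children=[]), Node(val=2, children=[])])
`deep = copy.deepcopy(root)` → deep = Node(val=5, children=[Node(val=8, children=[]), Node(val=2, children=[])])
`root.val = 111` → root = Node(val=111, children=[Node(val=8, children=[]), Node(val=2, children=[])])
`root.children[0].val = 871` → root = Node(val=111, children=[Node(val=871, children=[]), Node(val=2, children=[])]); shallow = Node(val=5, children=[Node(val=871, children=[]), Node(val=2, children=[])])
`print(shallow.val)` → prints 5
`print(shallow.children[0].val)` → prints 871
`print(deep.val)` → prints 5
`print(deep.children[0].val)` → prints 8

Answer:
5
871
5
8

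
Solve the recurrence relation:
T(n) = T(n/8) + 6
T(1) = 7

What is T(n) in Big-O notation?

Each step divides n by 8 and adds 6. After log_8(n) steps we reach T(1)=7. So T(n) = 6·log_8(n) + 7 = O(log n).

Answer: O(log n)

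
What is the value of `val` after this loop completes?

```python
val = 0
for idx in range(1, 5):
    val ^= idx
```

XOR of 1 to 4
`val` takes the values: 0 → 1 → 3 → 0 → 4

Answer: 4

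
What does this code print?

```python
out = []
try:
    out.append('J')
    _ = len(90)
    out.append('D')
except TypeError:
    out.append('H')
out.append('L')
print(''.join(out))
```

Execution trace: 'J' (try body) → 'H' (except TypeError) → 'L' (after the try/except). Output: JHL

Answer: JHL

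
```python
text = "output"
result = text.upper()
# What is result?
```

Trace:
`text = "output"` → text = 'output'
`result = text.upper()` → result = 'OUTPUT'
So result = 'OUTPUT'

Answer: 'OUTPUT'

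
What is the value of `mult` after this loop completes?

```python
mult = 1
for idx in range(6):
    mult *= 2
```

2^6 = 64
`mult` takes the values: 1 → 2 → 4 → 8 → 16 → 32 → 64

Answer: 64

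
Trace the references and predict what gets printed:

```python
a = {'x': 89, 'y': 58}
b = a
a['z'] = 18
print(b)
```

Key concept: dict aliasing.
Step by step:
`a = {'x': 89, 'y': 58}` → a = {'x': 89, 'y': 58}
`b = a` → b = {'x': 89, 'y': 58} (same object as a)
`a['z'] = 18` → a = {'x': 89, 'y': 58, 'z': 18} (same object as b); b = {'x': 89, 'y': 58, 'z': 18} (same object as a)
`print(b)` → prints {'x': 89, 'y': 58, 'z': 18}

Answer: {'x': 89, 'y': 58, 'z': 18}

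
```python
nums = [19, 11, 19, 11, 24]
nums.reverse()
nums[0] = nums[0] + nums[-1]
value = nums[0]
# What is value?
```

Trace:
`nums = [19, 11, 19, 11, 24]` → nums = [19, 11, 19, 11, 24]
`nums.reverse()` → nums = [24, 11, 19, 11, 19]
`nums[0] = nums[0] + nums[-1]` → nums = [43, 11, 19, 11, 19]
`value = nums[0]` → value = 43
So value = 43

Answer: 43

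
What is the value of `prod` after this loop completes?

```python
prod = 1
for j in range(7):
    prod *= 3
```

3^7 = 2187
`prod` takes the values: 1 → 3 → 9 → 27 → 81 → 243 → 729 → 2187

Answer: 2187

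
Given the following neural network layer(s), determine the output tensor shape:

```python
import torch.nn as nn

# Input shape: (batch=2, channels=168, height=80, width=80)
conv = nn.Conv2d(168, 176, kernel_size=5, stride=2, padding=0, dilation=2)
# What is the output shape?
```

Input: (2, 168, 80, 80) -> Output: (2, 176, 36, 36)

Answer: (2, 176, 36, 36)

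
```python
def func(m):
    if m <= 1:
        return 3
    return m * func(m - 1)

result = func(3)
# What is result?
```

func(3) = 3 * 2 * 3 = 18

Answer: 18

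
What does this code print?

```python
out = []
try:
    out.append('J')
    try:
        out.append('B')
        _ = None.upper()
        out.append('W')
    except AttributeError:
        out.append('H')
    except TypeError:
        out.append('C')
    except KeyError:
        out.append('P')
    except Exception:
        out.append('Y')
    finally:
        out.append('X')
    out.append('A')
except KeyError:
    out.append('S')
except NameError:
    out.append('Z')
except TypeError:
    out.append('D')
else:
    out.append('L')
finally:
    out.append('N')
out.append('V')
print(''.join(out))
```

Execution trace: 'J' (try body) → 'B' (inner try body) → 'H' (inner except AttributeError) → 'X' (inner finally) → 'A' (try body, no exception) → 'L' (else) → 'N' (finally) → 'V' (after the try/except). Output: JBHXALNV

Answer: JBHXALNV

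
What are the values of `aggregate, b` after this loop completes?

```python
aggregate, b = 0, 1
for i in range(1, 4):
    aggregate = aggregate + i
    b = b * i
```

Sum and factorial of 1 to 3
`aggregate, b` takes the values: (0, 1) → (1, 1) → (3, 1) → (3, 2) → (6, 2) → (6, 6)

Answer: 6, 6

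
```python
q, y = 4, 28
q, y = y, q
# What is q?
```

Trace:
`q, y = 4, 28` → q = 4; y = 28
`q, y = y, q` → q = 28; y = 4
So q = 28

Answer: 28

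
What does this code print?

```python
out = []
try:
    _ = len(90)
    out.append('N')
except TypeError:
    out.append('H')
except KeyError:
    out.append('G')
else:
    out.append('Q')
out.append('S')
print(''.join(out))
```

Execution trace: 'H' (except TypeError) → 'S' (after the try/except). Output: HS

Answer: HS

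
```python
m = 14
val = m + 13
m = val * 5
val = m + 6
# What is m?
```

Trace:
`m = 14` → m = 14
`val = m + 13` → val = 27
`m = val * 5` → m = 135
`val = m + 6` → val = 141
So m = 135

Answer: 135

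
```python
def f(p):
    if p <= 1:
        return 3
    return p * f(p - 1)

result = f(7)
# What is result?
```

f(7) = 7 * 6 * 5 * 4 * 3 * 2 * 3 = 15120

Answer: 15120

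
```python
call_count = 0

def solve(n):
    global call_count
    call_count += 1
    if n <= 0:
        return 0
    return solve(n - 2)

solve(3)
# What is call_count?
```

Linear recursion stepping by 2: 3 calls from n=3 down to ≤0.

Answer: 3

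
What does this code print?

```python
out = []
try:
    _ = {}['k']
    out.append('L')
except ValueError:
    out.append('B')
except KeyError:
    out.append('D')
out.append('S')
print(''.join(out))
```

Execution trace: 'D' (except KeyError) → 'S' (after the try/except). Output: DS

Answer: DS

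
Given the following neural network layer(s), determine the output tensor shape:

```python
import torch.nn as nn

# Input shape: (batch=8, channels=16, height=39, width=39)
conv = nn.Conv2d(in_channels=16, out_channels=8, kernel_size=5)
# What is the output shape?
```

Input: (8, 16, 39, 39) -> Output: (8, 8, 35, 35)

Answer: (8, 8, 35, 35)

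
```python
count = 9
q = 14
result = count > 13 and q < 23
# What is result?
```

Trace:
`count = 9` → count = 9
`q = 14` → q = 14
`result = count > 13 and q < 23` → result = False
So result = False

Answer: False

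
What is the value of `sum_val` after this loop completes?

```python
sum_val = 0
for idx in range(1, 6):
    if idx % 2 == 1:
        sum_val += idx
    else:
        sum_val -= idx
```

Add odd, subtract even
`sum_val` takes the values: 0 → 1 → -1 → 2 → -2 → 3

Answer: 3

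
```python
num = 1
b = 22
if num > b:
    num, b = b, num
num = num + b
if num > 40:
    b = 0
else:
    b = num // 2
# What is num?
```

Trace:
`num = 1` → num = 1
`b = 22` → b = 22
`if num > b: ...` → num > b is False → no variable changes
`num = num + b` → num = 23
`if num > 40: ...` → num > 40 is False, take else branch → b = 11
So num = 23

Answer: 23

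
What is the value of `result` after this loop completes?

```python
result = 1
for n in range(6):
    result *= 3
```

3^6 = 729
`result` takes the values: 1 → 3 → 9 → 27 → 81 → 243 → 729

Answer: 729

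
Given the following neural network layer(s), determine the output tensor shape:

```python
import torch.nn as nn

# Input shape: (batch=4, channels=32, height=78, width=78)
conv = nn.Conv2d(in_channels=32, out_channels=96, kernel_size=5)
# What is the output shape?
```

Input: (4, 32, 78, 78) -> Output: (4, 96, 74, 74)

Answer: (4, 96, 74, 74)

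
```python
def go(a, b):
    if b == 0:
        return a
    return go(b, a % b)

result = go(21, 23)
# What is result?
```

go(21, 23) -> go(23, 21) -> go(21, 2) -> go(2, 1) -> go(1, 0) -> 1

Answer: 1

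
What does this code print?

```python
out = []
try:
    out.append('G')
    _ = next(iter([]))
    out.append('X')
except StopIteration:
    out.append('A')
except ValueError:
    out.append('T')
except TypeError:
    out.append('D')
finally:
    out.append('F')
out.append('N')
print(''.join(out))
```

Execution trace: 'G' (try body) → 'A' (except StopIteration) → 'F' (finally) → 'N' (after the try/except). Output: GAFN

Answer: GAFN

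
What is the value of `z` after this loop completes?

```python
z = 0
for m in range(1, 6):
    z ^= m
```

XOR of 1 to 5
`z` takes the values: 0 → 1 → 3 → 0 → 4 → 1

Answer: 1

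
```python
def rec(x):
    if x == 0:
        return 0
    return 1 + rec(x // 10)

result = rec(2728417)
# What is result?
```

Count of digits of 2728417: 7

Answer: 7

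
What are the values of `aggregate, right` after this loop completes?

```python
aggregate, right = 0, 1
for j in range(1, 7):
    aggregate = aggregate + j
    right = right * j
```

Sum and factorial of 1 to 6
`aggregate, right` takes the values: (0, 1) → (1, 1) → (3, 1) → (3, 2) → (6, 2) → (6, 6) → (10, 6) → (10, 24) → (15, 24) → (15, 120) → (21, 120) → (21, 720)

Answer: 21, 720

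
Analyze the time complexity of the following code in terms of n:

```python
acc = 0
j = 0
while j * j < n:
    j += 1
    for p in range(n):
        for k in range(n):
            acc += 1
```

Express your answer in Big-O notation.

Each loop level contributes: √n × n × n. Multiplying the contributions gives O(n^2√n).

Answer: O(n^2√n)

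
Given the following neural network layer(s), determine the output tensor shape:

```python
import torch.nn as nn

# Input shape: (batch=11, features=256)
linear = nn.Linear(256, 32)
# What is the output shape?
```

Input: (11, 256) -> Output: (11, 32)

Answer: (11, 32)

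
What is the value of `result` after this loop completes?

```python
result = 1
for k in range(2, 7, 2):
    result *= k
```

Product of even numbers 2 to 6
`result` takes the values: 1 → 2 → 8 → 48

Answer: 48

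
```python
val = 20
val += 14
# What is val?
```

Trace:
`val = 20` → val = 20
`val += 14` → val = 34
So val = 34

Answer: 34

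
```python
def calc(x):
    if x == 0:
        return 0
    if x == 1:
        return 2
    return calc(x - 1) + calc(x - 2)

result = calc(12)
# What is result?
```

Build up from base cases: calc(0)=0, calc(1)=2, calc(2)=2, calc(3)=4, calc(4)=6, calc(5)=10, calc(6)=16, ..., calc(12)=288

Answer: 288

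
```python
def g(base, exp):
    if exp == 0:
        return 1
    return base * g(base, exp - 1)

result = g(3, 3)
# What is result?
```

g(3, 3) = 3 * 3 * 3 = 27

Answer: 27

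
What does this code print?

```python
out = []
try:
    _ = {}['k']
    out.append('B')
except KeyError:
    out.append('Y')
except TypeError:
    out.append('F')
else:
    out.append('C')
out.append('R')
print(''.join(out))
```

Execution trace: 'Y' (except KeyError) → 'R' (after the try/except). Output: YR

Answer: YR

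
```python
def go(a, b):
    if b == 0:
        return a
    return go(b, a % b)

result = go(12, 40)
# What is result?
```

go(12, 40) -> go(40, 12) -> go(12, 4) -> go(4, 0) -> 4

Answer: 4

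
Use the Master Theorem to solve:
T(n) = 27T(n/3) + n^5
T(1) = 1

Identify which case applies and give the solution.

a=27, b=3, f(n)=n^5. log_3(27) = 3. Since c=5 > 3 and the regularity condition holds (27(n/3)^5 = (27/3^5)n^5 with 27/3^5 < 1), Case 3 applies: T(n) = Θ(f(n)) = O(n^5).

Answer: O(n^5) - Case 3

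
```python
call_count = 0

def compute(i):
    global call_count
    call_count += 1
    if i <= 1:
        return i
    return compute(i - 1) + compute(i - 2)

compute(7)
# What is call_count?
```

Calls(i) = 1 + Calls(i-1) + Calls(i-2); Calls(0)=Calls(1)=1. For i=7 this gives 41.

Answer: 41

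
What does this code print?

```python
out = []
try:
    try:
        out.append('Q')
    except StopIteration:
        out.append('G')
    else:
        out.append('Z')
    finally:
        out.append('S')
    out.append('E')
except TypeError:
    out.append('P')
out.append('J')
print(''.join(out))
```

Execution trace: 'Q' (inner try body, no exception) → 'Z' (inner else) → 'S' (inner finally) → 'E' (try body, no exception) → 'J' (after the try/except). Output: QZSEJ

Answer: QZSEJ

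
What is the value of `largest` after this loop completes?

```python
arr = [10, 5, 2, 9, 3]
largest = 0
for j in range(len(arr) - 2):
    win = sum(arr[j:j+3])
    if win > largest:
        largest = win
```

Max sum of 3-element window in [10, 5, 2, 9, 3]
`largest` takes the values: 0 → 17

Answer: 17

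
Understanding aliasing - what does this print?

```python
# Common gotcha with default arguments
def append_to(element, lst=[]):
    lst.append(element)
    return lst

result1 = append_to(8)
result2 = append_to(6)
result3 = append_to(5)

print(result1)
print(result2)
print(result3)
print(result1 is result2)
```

Key concept: mutable default argument gotcha.
Step by step:
`result1 = append_to(8)` → result1 = [8]
`result2 = append_to(6)` → result1 = [8, 6] (same object as result2); result2 = [8, 6] (same object as result1)
`result3 = append_to(5)` → result1 = [8, 6, 5] (same object as result2, result3); result2 = [8, 6, 5] (same object as result1, result3); result3 = [8, 6, 5] (same object as result1, result2)
`print(result1)` → prints [8, 6, 5]
`print(result2)` → prints [8, 6, 5]
`print(result3)` → prints [8, 6, 5]
`print(result1 is result2)` → prints True

Answer:
[8, 6, 5]
[8, 6, 5]
[8, 6, 5]
True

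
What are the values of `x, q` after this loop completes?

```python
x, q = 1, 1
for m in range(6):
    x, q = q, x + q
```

Fibonacci: after 6 iterations
`x, q` takes the values: (1, 1) → (1, 2) → (2, 3) → (3, 5) → (5, 8) → (8, 13) → (13, 21)

Answer: 13, 21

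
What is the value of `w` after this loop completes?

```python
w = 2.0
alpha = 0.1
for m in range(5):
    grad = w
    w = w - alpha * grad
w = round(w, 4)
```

Gradient descent: w = 2.0 * (1 - 0.1)^5
`w` takes the values: 2.0 → 1.8 → 1.62 → 1.458 → 1.3122 → 1.18098 → 1.181

Answer: 1.181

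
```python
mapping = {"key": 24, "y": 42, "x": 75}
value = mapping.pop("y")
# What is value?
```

Trace:
`mapping = {"key": 24, "y": 42, "x": 75}` → mapping = {'key': 24, 'y': 42, 'x': 75}
`value = mapping.pop("y")` → mapping = {'key': 24, 'x': 75}; value = 42
So value = 42

Answer: 42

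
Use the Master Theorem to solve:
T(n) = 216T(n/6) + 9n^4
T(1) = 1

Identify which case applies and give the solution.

a=216, b=6, f(n)=9n^4. log_6(216) = 3. Since c=4 > 3 and the regularity condition holds (216(n/6)^4 = (216/6^4)n^4 with 216/6^4 < 1), Case 3 applies: T(n) = Θ(f(n)) = O(n^4).

Answer: O(n^4) - Case 3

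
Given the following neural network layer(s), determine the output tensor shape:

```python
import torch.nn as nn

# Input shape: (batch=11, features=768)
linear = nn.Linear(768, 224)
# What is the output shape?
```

Input: (11, 768) -> Output: (11, 224)

Answer: (11, 224)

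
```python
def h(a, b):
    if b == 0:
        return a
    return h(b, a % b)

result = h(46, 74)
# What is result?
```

h(46, 74) -> h(74, 46) -> h(46, 28) -> h(28, 18) -> h(18, 10) -> h(10, 8) -> h(8, 2) -> h(2, 0) -> 2

Answer: 2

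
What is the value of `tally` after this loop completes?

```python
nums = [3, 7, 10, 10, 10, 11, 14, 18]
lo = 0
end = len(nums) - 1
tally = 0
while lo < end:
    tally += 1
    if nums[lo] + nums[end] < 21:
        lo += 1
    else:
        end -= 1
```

Steps to find pair summing to 21
`tally` takes the values: 0 → 1 → 2 → 3 → 4 → 5 → 6 → 7

Answer: 7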